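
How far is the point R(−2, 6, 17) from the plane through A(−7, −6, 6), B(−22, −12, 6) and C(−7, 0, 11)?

AB = (−15, −6, 0) and AC = (0, 6, 5), so a normal is n = AB × AC = (−30, 75, −90).
d = |(-30)·(-2) + 75·6 + (-90)·17 − (-780)| / √(900 + 5625 + 8100) = |-240| / (15√65) = 16/√65.

16√65/65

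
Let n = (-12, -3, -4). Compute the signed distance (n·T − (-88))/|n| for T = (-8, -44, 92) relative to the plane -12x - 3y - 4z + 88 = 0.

-4

n·T − (-88) = -52.
|n| = 13, so the signed distance is -52/13 = -4.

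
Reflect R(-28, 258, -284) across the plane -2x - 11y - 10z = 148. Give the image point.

(-148/5, 1246/5, -292)

n = (-2, -11, -10), |n|² = 225, n·R − 148 = -90, so t = -90/225 = -2/5.
Foot F = R − (-2/5)·n = (-144/5, 1268/5, -288); the reflection is 2F − R = (-148/5, 1246/5, -292).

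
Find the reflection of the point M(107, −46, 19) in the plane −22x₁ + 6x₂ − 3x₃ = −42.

n = (−22, 6, −3), |n|² = 529, n·M − (-42) = -2645, so t = -2645/529 = -5.
Foot F = M − (-5)·n = (−3, −16, 4); the reflection is 2F − M = (−113, 14, −11).

(-113, 14, -11)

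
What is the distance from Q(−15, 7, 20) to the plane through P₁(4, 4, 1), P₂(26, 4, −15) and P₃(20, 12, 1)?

P₁P₂ = (22, 0, −16) and P₁P₃ = (16, 8, 0), so a normal is n = P₁P₂ × P₁P₃ = (128, −256, 176).
d = |128·(-15) + (-256)·7 + 176·20 − (-336)| / √(16384 + 65536 + 30976) = |144| / 336 = 3/7.

3/7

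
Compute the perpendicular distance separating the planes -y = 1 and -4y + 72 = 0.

19

Divide the second equation by 4 to match normals: -y = -18.
With common normal n = (0, -1, 0) (|n| = 1), the distance is |1 − (-18)|/|n| = 19/1 = 19.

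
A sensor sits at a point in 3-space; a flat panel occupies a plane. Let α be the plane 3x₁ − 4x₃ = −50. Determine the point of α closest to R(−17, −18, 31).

The perpendicular from R has direction n = (3, 0, −4): r = (−17, −18, 31) + μ(3, 0, −4).
Substitute into the plane: n·(R + μn) = -50 gives -175 + 25μ = -50, so μ = 5.
Foot = (−17, −18, 31) + 5·(3, 0, −4) = (−2, −18, 11).

(-2, -18, 11)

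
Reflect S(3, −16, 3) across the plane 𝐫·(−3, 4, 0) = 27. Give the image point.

n = (−3, 4, 0), |n|² = 25, n·S − 27 = -100, so t = -100/25 = -4.
Foot F = S − (-4)·n = (−9, 0, 3); the reflection is 2F − S = (−21, 16, 3).

(-21, 16, 3)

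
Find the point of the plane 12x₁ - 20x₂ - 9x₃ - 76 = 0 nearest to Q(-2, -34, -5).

(-14, -14, 4)

n = (12, -20, -9), |n|² = 625, and n·Q − 76 = 625.
t = 625/625 = 1, so the foot is Q − t·n = (-2, -34, -5) − 1·(12, -20, -9) = (-14, -14, 4).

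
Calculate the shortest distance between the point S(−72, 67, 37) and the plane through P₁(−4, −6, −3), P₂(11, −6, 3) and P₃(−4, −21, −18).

P₁P₂ = (15, 0, 6) and P₁P₃ = (0, −15, −15), so a normal is n = P₁P₂ × P₁P₃ = (90, 225, −225).
Then n·(−72, 67, 37) − (−1035) = 1305.
|n| = √(8100 + 50625 + 50625) = 135√6, so the distance is |1305|/(135√6) = 29√6/18.

29√6/18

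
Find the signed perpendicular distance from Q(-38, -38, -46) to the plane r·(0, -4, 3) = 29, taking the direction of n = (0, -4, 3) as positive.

n·Q − 29 = -15.
|n| = 5, so the signed distance is -15/5 = -3.

-3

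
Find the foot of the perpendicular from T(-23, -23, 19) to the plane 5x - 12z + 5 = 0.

The perpendicular from T has direction n = (5, 0, -12): r = (-23, -23, 19) + t(5, 0, -12).
Substitute into the plane: n·(T + tn) = -5 gives -343 + 169t = -5, so t = 2.
Foot = (-23, -23, 19) + 2·(5, 0, -12) = (-13, -23, -5).

(-13, -23, -5)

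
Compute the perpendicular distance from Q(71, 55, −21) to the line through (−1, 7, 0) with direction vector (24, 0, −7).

48

Direction vector d = (24, 0, −7).
AP = (72, 48, −21), and AP × d = (−336, 0, −1152).
|AP × d|² = 1440000 and |d|² = 625, so the distance is √(1440000/625) = √2304 = 48.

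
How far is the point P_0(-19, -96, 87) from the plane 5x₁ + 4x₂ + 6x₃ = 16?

27/√77

n = (5, 4, 6); n·P − 16 = 27; |n| = √77; distance = 27/√77 = 27√77/77.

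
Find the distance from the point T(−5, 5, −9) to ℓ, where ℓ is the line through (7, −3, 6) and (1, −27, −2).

√433

A direction vector is d = (−6, −24, −8).
AP = (−12, 8, −15); AP·d = 0, |AP|² = 433, |d|² = 676.
distance² = |AP|² − (AP·d)²/|d|² = 433 − 0/676 = 433, so the distance is √433.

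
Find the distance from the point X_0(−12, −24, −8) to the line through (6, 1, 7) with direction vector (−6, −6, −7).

Direction vector d = (−6, −6, −7).
AP = (−18, −25, −15), and AP × d = (85, −36, −42).
|AP × d|² = 10285 and |d|² = 121, so the distance is √(10285/121) = √85.

√85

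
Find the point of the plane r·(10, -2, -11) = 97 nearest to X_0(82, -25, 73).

n = (10, -2, -11), |n|² = 225, and n·X_0 − 97 = -30.
t = -30/225 = -2/15, so the foot is X_0 − t·n = (82, -25, 73) − (-2/15)·(10, -2, -11) = (250/3, -379/15, 1073/15).

(250/3, -379/15, 1073/15)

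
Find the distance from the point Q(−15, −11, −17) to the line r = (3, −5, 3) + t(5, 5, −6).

Direction vector d = (5, 5, −6).
AP = (−18, −6, −20); AP·d = 0, |AP|² = 760, |d|² = 86.
distance² = |AP|² − (AP·d)²/|d|² = 760 − 0/86 = 760, so the distance is 2√190.

2√190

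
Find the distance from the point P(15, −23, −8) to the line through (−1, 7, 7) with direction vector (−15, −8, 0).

Direction vector d = (−15, −8, 0).
AP = (16, −30, −15), and AP × d = (−120, 225, −578).
|AP × d|² = 399109 and |d|² = 289, so the distance is √(399109/289) = √1381.

√1381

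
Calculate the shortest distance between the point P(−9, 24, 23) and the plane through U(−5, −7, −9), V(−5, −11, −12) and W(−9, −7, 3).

UV = (0, −4, −3) and UW = (−4, 0, 12), so a normal is n = UV × UW = (−48, 12, −16).
d = |(-48)·(-9) + 12·24 + (-16)·23 − 300| / √(2304 + 144 + 256) = |52| / 52 = 1.

1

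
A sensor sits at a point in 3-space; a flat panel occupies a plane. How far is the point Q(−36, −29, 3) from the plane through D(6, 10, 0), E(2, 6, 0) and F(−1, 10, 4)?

1

DE = (−4, −4, 0) and DF = (−7, 0, 4), so a normal is n = DE × DF = (−16, 16, −28).
Then n·(−36, −29, 3) − 64 = −36.
|n| = √(256 + 256 + 784) = 36, so the distance is |-36|/36 = 1.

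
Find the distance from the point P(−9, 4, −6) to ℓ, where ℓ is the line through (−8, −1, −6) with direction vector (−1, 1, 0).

Direction vector d = (−1, 1, 0).
AP = (−1, 5, 0), and AP × d = (0, 0, 4).
|AP × d|² = 16 and |d|² = 2, so the distance is √(16/2) = √8 = 2√2.

2√2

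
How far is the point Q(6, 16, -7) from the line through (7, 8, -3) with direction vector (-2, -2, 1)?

3√5

Direction vector d = (-2, -2, 1).
AP = (-1, 8, -4); AP·d = -18, |AP|² = 81, |d|² = 9.
distance² = |AP|² − (AP·d)²/|d|² = 81 − 324/9 = 45, so the distance is 3√5.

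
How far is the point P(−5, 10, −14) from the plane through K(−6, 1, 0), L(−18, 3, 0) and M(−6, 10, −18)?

13√46/46

KL = (−12, 2, 0) and KM = (0, 9, −18), so a normal is n = KL × KM = (−36, −216, −108).
Then n·(−5, 10, −14) − 0 = −468.
|n| = √(1296 + 46656 + 11664) = 36√46, so the distance is |-468|/(36√46) = 13/√46.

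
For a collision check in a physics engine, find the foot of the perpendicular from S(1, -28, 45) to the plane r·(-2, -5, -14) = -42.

n = (-2, -5, -14), |n|² = 225, and n·S − (-42) = -450.
t = -450/225 = -2, so the foot is S − t·n = (1, -28, 45) − (-2)·(-2, -5, -14) = (-3, -38, 17).

(-3, -38, 17)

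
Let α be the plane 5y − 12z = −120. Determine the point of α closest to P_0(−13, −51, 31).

The perpendicular from P_0 has direction n = (0, 5, −12): r = (−13, −51, 31) + t(0, 5, −12).
Substitute into the plane: n·(P_0 + tn) = -120 gives -627 + 169t = -120, so t = 3.
Foot = (−13, −51, 31) + 3·(0, 5, −12) = (−13, −36, −5).

(-13, -36, -5)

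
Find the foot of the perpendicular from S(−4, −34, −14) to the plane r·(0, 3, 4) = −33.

n = (0, 3, 4), |n|² = 25, and n·S − (-33) = -125.
t = -125/25 = -5, so the foot is S − t·n = (−4, −34, −14) − (-5)·(0, 3, 4) = (−4, −19, 6).

(-4, -19, 6)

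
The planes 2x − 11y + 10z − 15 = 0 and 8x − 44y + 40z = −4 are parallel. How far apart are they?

Divide the second equation by 4 to match normals: 2x − 11y + 10z = -1.
With common normal n = (2, −11, 10) (|n| = 15), the distance is |15 − (-1)|/|n| = 16/15.

16/15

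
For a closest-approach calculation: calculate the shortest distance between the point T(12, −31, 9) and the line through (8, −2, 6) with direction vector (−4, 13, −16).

5√17

Direction vector d = (−4, 13, −16).
AP = (4, −29, 3); AP·d = -441, |AP|² = 866, |d|² = 441.
distance² = |AP|² − (AP·d)²/|d|² = 866 − 194481/441 = 425, so the distance is 5√17.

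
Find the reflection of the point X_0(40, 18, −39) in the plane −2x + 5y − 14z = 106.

n = (−2, 5, −14), |n|² = 225, n·X_0 − 106 = 450, so t = 450/225 = 2.
Foot F = X_0 − 2·n = (44, 8, −11); the reflection is 2F − X_0 = (48, −2, 17).

(48, -2, 17)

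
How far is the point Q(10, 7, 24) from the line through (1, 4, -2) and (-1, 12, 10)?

17

A direction vector is d = (-2, 8, 12).
AP = (9, 3, 26); AP·d = 318, |AP|² = 766, |d|² = 212.
distance² = |AP|² − (AP·d)²/|d|² = 766 − 101124/212 = 289, so the distance is 17.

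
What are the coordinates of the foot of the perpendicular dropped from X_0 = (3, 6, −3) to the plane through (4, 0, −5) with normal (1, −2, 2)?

(4, 4, -1)

n = (1, −2, 2), |n|² = 9, and n·X_0 − (-6) = -9.
t = -9/9 = -1, so the foot is X_0 − t·n = (3, 6, −3) − (-1)·(1, −2, 2) = (4, 4, −1).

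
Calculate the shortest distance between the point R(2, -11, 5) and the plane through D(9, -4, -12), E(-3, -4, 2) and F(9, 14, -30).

1

DE = (-12, 0, 14) and DF = (0, 18, -18), so a normal is n = DE × DF = (-252, -216, -216).
n = (-252, -216, -216); n·P − 1188 = -396; |n| = 396; distance = 396/396 = 1.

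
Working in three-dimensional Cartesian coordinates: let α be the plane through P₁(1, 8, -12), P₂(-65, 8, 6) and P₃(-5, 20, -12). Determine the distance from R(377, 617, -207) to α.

P₁P₂ = (-66, 0, 18) and P₁P₃ = (-6, 12, 0), so a normal is n = P₁P₂ × P₁P₃ = (-216, -108, -792).
n = (-216, -108, -792); n·P − 8424 = 7452; |n| = 828; distance = 7452/828 = 9.

9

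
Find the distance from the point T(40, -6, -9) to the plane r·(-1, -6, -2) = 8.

Normal vector n = (-1, -6, -2), and n·(40, -6, -9) - 8 = 6.
|n| = √(1 + 36 + 4) = √41, so the distance is |6|/√41 = 6√41/41.

6√41/41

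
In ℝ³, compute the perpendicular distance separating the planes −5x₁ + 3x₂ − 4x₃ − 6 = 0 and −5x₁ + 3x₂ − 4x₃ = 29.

23√2/10

With common normal n = (−5, 3, −4) (|n| = 5√2), the distance is |6 − 29|/|n| = 23/(5√2).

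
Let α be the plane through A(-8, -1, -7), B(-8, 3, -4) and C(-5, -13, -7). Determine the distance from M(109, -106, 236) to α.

9

AB = (0, 4, 3) and AC = (3, -12, 0), so a normal is n = AB × AC = (36, 9, -12).
Then n·(109, -106, 236) - (-213) = 351.
|n| = √(1296 + 81 + 144) = 39, so the distance is |351|/39 = 9.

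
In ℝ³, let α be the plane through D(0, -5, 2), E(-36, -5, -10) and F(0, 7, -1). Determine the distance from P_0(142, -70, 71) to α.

5

DE = (-36, 0, -12) and DF = (0, 12, -3), so a normal is n = DE × DF = (144, -108, -432).
d = |144·142 + (-108)·(-70) + (-432)·71 − (-324)| / √(20736 + 11664 + 186624) = |-2340| / 468 = 5.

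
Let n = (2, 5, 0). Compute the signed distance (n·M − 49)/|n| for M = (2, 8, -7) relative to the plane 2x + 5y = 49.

n·M − 49 = -5.
|n| = √29, so the signed distance is -5/√29.

-5/√29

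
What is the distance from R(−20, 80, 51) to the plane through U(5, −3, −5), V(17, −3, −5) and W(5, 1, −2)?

5

UV = (12, 0, 0) and UW = (0, 4, 3), so a normal is n = UV × UW = (0, −36, 48).
Then n·(−20, 80, 51) − (−132) = −300.
|n| = √(0 + 1296 + 2304) = 60, so the distance is |-300|/60 = 5.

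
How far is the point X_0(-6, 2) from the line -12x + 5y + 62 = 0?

144/13

The normal to the line is n = (-12, 5) with |n| = 13.
|n·X_0 − (-62)| = |82 − (-62)| = 144, so the distance is 144/13.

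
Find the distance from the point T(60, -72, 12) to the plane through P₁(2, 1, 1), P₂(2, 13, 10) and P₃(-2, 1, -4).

P₁P₂ = (0, 12, 9) and P₁P₃ = (-4, 0, -5), so a normal is n = P₁P₂ × P₁P₃ = (-60, -36, 48).
Then n·(60, -72, 12) - (-108) = -324.
|n| = √(3600 + 1296 + 2304) = 60√2, so the distance is |-324|/(60√2) = 27√2/10.

27/(5√2)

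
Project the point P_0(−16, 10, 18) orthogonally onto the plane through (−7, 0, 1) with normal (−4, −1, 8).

(-8, 12, 2)

n = (−4, −1, 8), |n|² = 81, and n·P_0 − 36 = 162.
t = 162/81 = 2, so the foot is P_0 − t·n = (−16, 10, 18) − 2·(−4, −1, 8) = (−8, 12, 2).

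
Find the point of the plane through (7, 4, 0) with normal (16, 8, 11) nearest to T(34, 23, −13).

n = (16, 8, 11), |n|² = 441, and n·T − 144 = 441.
t = 441/441 = 1, so the foot is T − t·n = (34, 23, −13) − 1·(16, 8, 11) = (18, 15, −24).

(18, 15, -24)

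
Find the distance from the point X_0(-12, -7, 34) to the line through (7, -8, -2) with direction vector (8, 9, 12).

37

Direction vector d = (8, 9, 12).
AP = (-19, 1, 36), and AP × d = (-312, 516, -179).
|AP × d|² = 395641 and |d|² = 289, so the distance is √(395641/289) = √1369 = 37.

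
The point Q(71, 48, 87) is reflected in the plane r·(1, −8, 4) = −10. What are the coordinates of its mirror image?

With n = (1, −8, 4), the signed offset is (n·Q − (-10))/|n|² = 45/81 = 5/9.
Q' = Q − 2t·n = (71, 48, 87) − (10/9)·(1, −8, 4) = (629/9, 512/9, 743/9).

(629/9, 512/9, 743/9)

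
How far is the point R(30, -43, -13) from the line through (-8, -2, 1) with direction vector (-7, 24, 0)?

Direction vector d = (-7, 24, 0).
AP = (38, -41, -14), and AP × d = (336, 98, 625).
|AP × d|² = 513125 and |d|² = 625, so the distance is √(513125/625) = √821.

√821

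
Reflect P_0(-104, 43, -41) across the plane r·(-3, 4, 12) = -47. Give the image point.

n = (-3, 4, 12), |n|² = 169, n·P_0 − (-47) = 39, so t = 39/169 = 3/13.
Foot F = P_0 − (3/13)·n = (-1343/13, 547/13, -569/13); the reflection is 2F − P_0 = (-1334/13, 535/13, -605/13).

(-1334/13, 535/13, -605/13)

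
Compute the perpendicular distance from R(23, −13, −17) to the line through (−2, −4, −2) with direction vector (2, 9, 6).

9√10

Direction vector d = (2, 9, 6).
AP = (25, −9, −15), and AP × d = (81, −180, 243).
|AP × d|² = 98010 and |d|² = 121, so the distance is √(98010/121) = √810 = 9√10.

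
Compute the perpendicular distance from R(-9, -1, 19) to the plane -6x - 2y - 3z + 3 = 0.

2/7

n = (-6, -2, -3); n·P − (-3) = 2; |n| = 7; distance = 2/7.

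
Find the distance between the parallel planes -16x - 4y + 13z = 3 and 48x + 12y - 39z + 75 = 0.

22/21

Divide the second equation by -3 to match normals: -16x - 4y + 13z = 25.
Both planes have normal n = (-16, -4, 13), |n| = 21. Any point on the first plane is at distance |25 − 3|/|n| = 22/21 from the second.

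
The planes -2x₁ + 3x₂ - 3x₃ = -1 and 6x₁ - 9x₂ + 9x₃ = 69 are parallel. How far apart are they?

Divide the second equation by -3 to match normals: -2x₁ + 3x₂ - 3x₃ = -23.
Both planes have normal n = (-2, 3, -3), |n| = √22. Any point on the first plane is at distance |(-23) − (-1)|/|n| = 22/√22 = √22 from the second.

√22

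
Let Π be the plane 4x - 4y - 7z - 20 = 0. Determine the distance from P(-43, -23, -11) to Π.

23/9

d = |4·(-43) + (-4)·(-23) + (-7)·(-11) − 20| / √(16 + 16 + 49) = |-23| / 9 = 23/9.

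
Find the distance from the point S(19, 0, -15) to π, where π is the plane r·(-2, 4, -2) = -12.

Normal vector n = (-2, 4, -2), and n·(19, 0, -15) - (-12) = 4.
|n| = √(4 + 16 + 4) = 2√6, so the distance is |4|/(2√6) = 2/√6.

2/√6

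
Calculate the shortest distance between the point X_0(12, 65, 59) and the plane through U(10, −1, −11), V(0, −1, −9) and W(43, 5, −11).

UV = (−10, 0, 2) and UW = (33, 6, 0), so a normal is n = UV × UW = (−12, 66, −60).
d = |(-12)·12 + 66·65 + (-60)·59 − 474| / √(144 + 4356 + 3600) = |132| / 90 = 22/15.

22/15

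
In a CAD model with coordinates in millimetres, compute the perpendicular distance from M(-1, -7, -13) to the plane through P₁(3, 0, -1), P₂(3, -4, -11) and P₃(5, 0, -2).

7/√30

P₁P₂ = (0, -4, -10) and P₁P₃ = (2, 0, -1), so a normal is n = P₁P₂ × P₁P₃ = (4, -20, 8).
d = |4·(-1) + (-20)·(-7) + 8·(-13) − 4| / √(16 + 400 + 64) = |28| / (4√30) = 7/√30.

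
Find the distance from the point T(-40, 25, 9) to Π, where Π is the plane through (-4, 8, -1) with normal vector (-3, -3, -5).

7/√43

The plane has equation n·(r − (-4, 8, -1)) = 0, i.e. n·r = -7.
n = (-3, -3, -5); n·P − (-7) = 7; |n| = √43; distance = 7/√43.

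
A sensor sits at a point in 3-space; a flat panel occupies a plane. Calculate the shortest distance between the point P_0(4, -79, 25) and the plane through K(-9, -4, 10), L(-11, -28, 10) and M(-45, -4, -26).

KL = (-2, -24, 0) and KM = (-36, 0, -36), so a normal is n = KL × KM = (864, -72, -864).
n = (864, -72, -864); n·P − (-16128) = 3672; |n| = 1224; distance = 3672/1224 = 3.

3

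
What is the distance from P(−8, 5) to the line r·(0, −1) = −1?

d = |0·(-8) + (-1)·5 − (-1)| / √(0 + 1) = |-4|/1 = 4.

4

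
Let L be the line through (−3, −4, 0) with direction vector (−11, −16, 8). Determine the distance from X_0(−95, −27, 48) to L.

√4241

Direction vector d = (−11, −16, 8).
AP = (−92, −23, 48); AP·d = 1764, |AP|² = 11297, |d|² = 441.
distance² = |AP|² − (AP·d)²/|d|² = 11297 − 3111696/441 = 4241, so the distance is √4241.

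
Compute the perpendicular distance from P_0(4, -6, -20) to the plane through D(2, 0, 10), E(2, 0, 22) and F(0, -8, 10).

14/√17

DE = (0, 0, 12) and DF = (-2, -8, 0), so a normal is n = DE × DF = (96, -24, 0).
n = (96, -24, 0); n·P − 192 = 336; |n| = 24√17; distance = 336/(24√17) = 14/√17.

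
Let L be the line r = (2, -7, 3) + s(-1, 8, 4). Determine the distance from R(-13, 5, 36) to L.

Direction vector d = (-1, 8, 4).
AP = (-15, 12, 33); AP·d = 243, |AP|² = 1458, |d|² = 81.
distance² = |AP|² − (AP·d)²/|d|² = 1458 − 59049/81 = 729, so the distance is 27.

27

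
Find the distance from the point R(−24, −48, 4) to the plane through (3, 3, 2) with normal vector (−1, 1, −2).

The plane has equation n·(r − (3, 3, 2)) = 0, i.e. n·r = -4.
Then n·(−24, −48, 4) − (−4) = −28.
|n| = √(1 + 1 + 4) = √6, so the distance is |-28|/√6 = 14√6/3.

14√6/3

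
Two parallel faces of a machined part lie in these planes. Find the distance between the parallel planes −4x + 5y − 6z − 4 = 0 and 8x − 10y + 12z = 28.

18√77/77

Divide the second equation by -2 to match normals: −4x + 5y − 6z = -14.
With common normal n = (−4, 5, −6) (|n| = √77), the distance is |4 − (-14)|/|n| = 18/√77.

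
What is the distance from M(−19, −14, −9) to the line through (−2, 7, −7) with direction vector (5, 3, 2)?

Direction vector d = (5, 3, 2).
AP = (−17, −21, −2), and AP × d = (−36, 24, 54).
|AP × d|² = 4788 and |d|² = 38, so the distance is √(4788/38) = √126 = 3√14.

3√14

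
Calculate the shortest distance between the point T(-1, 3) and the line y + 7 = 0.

10

d = |0·(-1) + 1·3 − (-7)| / √(0 + 1) = |10|/1 = 10.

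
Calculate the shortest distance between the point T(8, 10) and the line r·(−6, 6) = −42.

The normal to the line is n = (−6, 6) with |n| = 6√2.
|n·T − (-42)| = |12 − (-42)| = 54, so the distance is 54/(6√2) = 9√2/2.

9√2/2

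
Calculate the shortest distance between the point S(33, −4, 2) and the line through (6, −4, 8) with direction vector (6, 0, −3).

Direction vector d = (6, 0, −3).
AP = (27, 0, −6); AP·d = 180, |AP|² = 765, |d|² = 45.
distance² = |AP|² − (AP·d)²/|d|² = 765 − 32400/45 = 45, so the distance is 3√5.

3√5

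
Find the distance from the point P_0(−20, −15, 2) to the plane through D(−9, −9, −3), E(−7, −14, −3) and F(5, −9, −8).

1/5

DE = (2, −5, 0) and DF = (14, 0, −5), so a normal is n = DE × DF = (25, 10, 70).
Then n·(−20, −15, 2) − (−525) = 15.
|n| = √(625 + 100 + 4900) = 75, so the distance is |15|/75 = 1/5.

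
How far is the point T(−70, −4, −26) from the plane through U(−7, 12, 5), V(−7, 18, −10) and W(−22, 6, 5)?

16√33/33

UV = (0, 6, −15) and UW = (−15, −6, 0), so a normal is n = UV × UW = (−90, 225, 90).
Then n·(−70, −4, −26) − 3780 = −720.
|n| = √(8100 + 50625 + 8100) = 45√33, so the distance is |-720|/(45√33) = 16√33/33.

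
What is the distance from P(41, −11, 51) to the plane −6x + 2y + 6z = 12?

Normal vector n = (−6, 2, 6), and n·(41, −11, 51) − 12 = 26.
|n| = √(36 + 4 + 36) = 2√19, so the distance is |26|/(2√19) = 13/√19.

13√19/19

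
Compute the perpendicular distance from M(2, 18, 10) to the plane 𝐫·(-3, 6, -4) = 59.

d = |(-3)·2 + 6·18 + (-4)·10 − 59| / √(9 + 36 + 16) = |3| / √61 = 3/√61.

3/√61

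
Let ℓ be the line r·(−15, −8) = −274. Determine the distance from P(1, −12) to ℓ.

The normal to the line is n = (−15, −8) with |n| = 17.
|n·P − (-274)| = |81 − (-274)| = 355, so the distance is 355/17.

355/17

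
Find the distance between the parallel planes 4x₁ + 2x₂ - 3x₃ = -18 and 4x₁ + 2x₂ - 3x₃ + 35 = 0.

17√29/29

Both planes have normal n = (4, 2, -3), |n| = √29. Any point on the first plane is at distance |(-35) − (-18)|/|n| = 17/√29 = 17√29/29 from the second.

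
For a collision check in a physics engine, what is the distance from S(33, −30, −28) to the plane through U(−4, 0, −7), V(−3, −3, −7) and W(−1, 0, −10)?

UV = (1, −3, 0) and UW = (3, 0, −3), so a normal is n = UV × UW = (9, 3, 9).
n = (9, 3, 9); n·P − (-99) = 54; |n| = 3√19; distance = 54/(3√19) = 18√19/19.

18/√19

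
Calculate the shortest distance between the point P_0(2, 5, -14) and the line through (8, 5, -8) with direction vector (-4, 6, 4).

6√2

Direction vector d = (-4, 6, 4).
AP = (-6, 0, -6); AP·d = 0, |AP|² = 72, |d|² = 68.
distance² = |AP|² − (AP·d)²/|d|² = 72 − 0/68 = 72, so the distance is 6√2.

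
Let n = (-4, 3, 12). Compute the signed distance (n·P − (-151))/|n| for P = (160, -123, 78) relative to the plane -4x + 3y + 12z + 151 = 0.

6

n·P − (-151) = 78.
|n| = 13, so the signed distance is 78/13 = 6.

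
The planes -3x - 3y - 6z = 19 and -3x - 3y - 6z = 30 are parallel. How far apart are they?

11/(3√6)

With common normal n = (-3, -3, -6) (|n| = 3√6), the distance is |19 − 30|/|n| = 11/(3√6).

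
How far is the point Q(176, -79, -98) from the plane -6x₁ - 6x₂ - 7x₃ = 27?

Normal vector n = (-6, -6, -7), and n·(176, -79, -98) - 27 = 77.
|n| = √(36 + 36 + 49) = 11, so the distance is |77|/11 = 7.

7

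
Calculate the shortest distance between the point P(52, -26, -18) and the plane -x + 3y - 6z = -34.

Normal vector n = (-1, 3, -6), and n·(52, -26, -18) - (-34) = 12.
|n| = √(1 + 9 + 36) = √46, so the distance is |12|/√46 = 12/√46.

6√46/23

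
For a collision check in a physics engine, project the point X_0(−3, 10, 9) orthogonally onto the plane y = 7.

n = (0, 1, 0), |n|² = 1, and n·X_0 − 7 = 3.
t = 3/1 = 3, so the foot is X_0 − t·n = (−3, 10, 9) − 3·(0, 1, 0) = (−3, 7, 9).

(-3, 7, 9)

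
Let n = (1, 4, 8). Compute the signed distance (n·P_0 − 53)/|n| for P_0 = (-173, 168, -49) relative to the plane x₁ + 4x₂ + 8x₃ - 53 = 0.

n·P_0 − 53 = 54.
|n| = 9, so the signed distance is 54/9 = 6.

6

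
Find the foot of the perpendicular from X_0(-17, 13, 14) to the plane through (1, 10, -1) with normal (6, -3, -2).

n = (6, -3, -2), |n|² = 49, and n·X_0 − (-22) = -147.
t = -147/49 = -3, so the foot is X_0 − t·n = (-17, 13, 14) − (-3)·(6, -3, -2) = (1, 4, 8).

(1, 4, 8)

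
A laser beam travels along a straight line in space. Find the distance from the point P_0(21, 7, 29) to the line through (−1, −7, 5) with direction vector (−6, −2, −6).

2√10

Direction vector d = (−6, −2, −6).
AP = (22, 14, 24), and AP × d = (−36, −12, 40).
|AP × d|² = 3040 and |d|² = 76, so the distance is √(3040/76) = √40 = 2√10.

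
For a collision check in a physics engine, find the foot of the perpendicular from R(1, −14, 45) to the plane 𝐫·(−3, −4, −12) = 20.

The perpendicular from R has direction n = (−3, −4, −12): r = (1, −14, 45) + λ(−3, −4, −12).
Substitute into the plane: n·(R + λn) = 20 gives -487 + 169λ = 20, so λ = 3.
Foot = (1, −14, 45) + 3·(−3, −4, −12) = (−8, −26, 9).

(-8, -26, 9)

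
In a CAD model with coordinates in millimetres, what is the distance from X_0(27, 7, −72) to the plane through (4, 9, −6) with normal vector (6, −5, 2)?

16√65/65

The plane has equation n·(r − (4, 9, −6)) = 0, i.e. n·r = -33.
n = (6, −5, 2); n·P − (-33) = 16; |n| = √65; distance = 16/√65.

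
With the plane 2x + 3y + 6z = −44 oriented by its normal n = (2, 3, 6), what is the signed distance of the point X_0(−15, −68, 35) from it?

20/7

n·X_0 − (-44) = 20.
|n| = 7, so the signed distance is 20/7.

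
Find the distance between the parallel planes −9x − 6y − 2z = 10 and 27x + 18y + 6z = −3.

9/11

Divide the second equation by -3 to match normals: −9x − 6y − 2z = 1.
Both planes have normal n = (−9, −6, −2), |n| = 11. Any point on the first plane is at distance |1 − 10|/|n| = 9/11 from the second.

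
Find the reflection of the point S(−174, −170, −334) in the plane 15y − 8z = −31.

(-174, -3160/17, -5534/17)

n = (0, 15, −8), |n|² = 289, n·S − (-31) = 153, so t = 153/289 = 9/17.
Foot F = S − (9/17)·n = (−174, −3025/17, −5606/17); the reflection is 2F − S = (−174, −3160/17, −5534/17).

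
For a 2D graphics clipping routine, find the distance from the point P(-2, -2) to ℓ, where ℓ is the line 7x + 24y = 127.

189/25

The normal to the line is n = (7, 24) with |n| = 25.
|n·P − 127| = |-62 − 127| = 189, so the distance is 189/25.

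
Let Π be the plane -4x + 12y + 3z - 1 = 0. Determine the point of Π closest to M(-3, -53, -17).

(-19, -5, -5)

The perpendicular from M has direction n = (-4, 12, 3): r = (-3, -53, -17) + t(-4, 12, 3).
Substitute into the plane: n·(M + tn) = 1 gives -675 + 169t = 1, so t = 4.
Foot = (-3, -53, -17) + 4·(-4, 12, 3) = (-19, -5, -5).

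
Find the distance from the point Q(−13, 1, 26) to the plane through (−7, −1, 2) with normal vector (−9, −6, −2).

The plane has equation n·(r − (−7, −1, 2)) = 0, i.e. n·r = 65.
n = (−9, −6, −2); n·P − 65 = -6; |n| = 11; distance = 6/11.

6/11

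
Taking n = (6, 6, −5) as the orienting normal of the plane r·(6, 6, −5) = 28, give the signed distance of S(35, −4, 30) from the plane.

n·S − 28 = 8.
|n| = √97, so the signed distance is 8√97/97.

8√97/97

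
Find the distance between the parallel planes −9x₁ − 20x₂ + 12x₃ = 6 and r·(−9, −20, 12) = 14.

8/25

Both planes have normal n = (−9, −20, 12), |n| = 25. Any point on the first plane is at distance |14 − 6|/|n| = 8/25 from the second.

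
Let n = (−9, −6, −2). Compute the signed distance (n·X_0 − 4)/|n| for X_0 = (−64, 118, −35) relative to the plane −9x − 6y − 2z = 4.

-6

n·X_0 − 4 = -66.
|n| = 11, so the signed distance is -66/11 = -6.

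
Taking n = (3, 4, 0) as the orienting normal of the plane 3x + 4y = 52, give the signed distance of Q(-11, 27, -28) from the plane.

n·Q − 52 = 23.
|n| = 5, so the signed distance is 23/5.

23/5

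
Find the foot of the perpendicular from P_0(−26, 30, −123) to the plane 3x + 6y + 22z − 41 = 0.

n = (3, 6, 22), |n|² = 529, and n·P_0 − 41 = -2645.
t = -2645/529 = -5, so the foot is P_0 − t·n = (−26, 30, −123) − (-5)·(3, 6, 22) = (−11, 60, −13).

(-11, 60, -13)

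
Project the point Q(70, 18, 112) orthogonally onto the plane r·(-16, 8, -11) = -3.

The perpendicular from Q has direction n = (-16, 8, -11): r = (70, 18, 112) + μ(-16, 8, -11).
Substitute into the plane: n·(Q + μn) = -3 gives -2208 + 441μ = -3, so μ = 5.
Foot = (70, 18, 112) + 5·(-16, 8, -11) = (-10, 58, 57).

(-10, 58, 57)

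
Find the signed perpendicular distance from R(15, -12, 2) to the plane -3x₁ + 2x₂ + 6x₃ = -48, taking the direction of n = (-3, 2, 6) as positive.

n·R − (-48) = -9.
|n| = 7, so the signed distance is -9/7.

-9/7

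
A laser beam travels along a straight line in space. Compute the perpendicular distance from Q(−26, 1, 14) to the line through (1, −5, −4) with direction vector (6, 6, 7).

33

Direction vector d = (6, 6, 7).
AP = (−27, 6, 18); AP·d = 0, |AP|² = 1089, |d|² = 121.
distance² = |AP|² − (AP·d)²/|d|² = 1089 − 0/121 = 1089, so the distance is 33.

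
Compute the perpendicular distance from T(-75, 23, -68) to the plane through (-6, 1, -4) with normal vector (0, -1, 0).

The plane has equation n·(r − (-6, 1, -4)) = 0, i.e. n·r = -1.
Then n·(-75, 23, -68) - (-1) = -22.
|n| = √(0 + 1 + 0) = 1, so the distance is |-22|/1 = 22.

22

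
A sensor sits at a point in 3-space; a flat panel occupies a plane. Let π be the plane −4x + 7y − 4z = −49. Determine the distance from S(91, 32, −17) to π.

23/9

d = |(-4)·91 + 7·32 + (-4)·(-17) − (-49)| / √(16 + 49 + 16) = |-23| / 9 = 23/9.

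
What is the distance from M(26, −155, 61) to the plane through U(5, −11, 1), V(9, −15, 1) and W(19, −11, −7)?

8

UV = (4, −4, 0) and UW = (14, 0, −8), so a normal is n = UV × UW = (32, 32, 56).
d = |32·26 + 32·(-155) + 56·61 − (-136)| / √(1024 + 1024 + 3136) = |-576| / 72 = 8.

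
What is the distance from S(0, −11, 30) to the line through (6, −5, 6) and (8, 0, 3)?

3√34

A direction vector is d = (2, 5, −3).
AP = (−6, −6, 24), and AP × d = (−102, 30, −18).
|AP × d|² = 11628 and |d|² = 38, so the distance is √(11628/38) = √306 = 3√34.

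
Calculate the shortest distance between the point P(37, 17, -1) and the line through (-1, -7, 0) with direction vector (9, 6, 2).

Direction vector d = (9, 6, 2).
AP = (38, 24, -1), and AP × d = (54, -85, 12).
|AP × d|² = 10285 and |d|² = 121, so the distance is √(10285/121) = √85.

√85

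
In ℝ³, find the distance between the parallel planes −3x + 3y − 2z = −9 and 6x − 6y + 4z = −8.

13/√22

Divide the second equation by -2 to match normals: −3x + 3y − 2z = 4.
With common normal n = (−3, 3, −2) (|n| = √22), the distance is |(-9) − 4|/|n| = 13/√22 = 13√22/22.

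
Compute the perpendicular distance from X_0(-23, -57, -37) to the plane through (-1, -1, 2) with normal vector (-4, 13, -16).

The plane has equation n·(r − (-1, -1, 2)) = 0, i.e. n·r = -41.
Then n·(-23, -57, -37) - (-41) = -16.
|n| = √(16 + 169 + 256) = 21, so the distance is |-16|/21 = 16/21.

16/21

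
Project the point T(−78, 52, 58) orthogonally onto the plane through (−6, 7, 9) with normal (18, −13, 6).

n = (18, −13, 6), |n|² = 529, and n·T − (-145) = -1587.
t = -1587/529 = -3, so the foot is T − t·n = (−78, 52, 58) − (-3)·(18, −13, 6) = (−24, 13, 76).

(-24, 13, 76)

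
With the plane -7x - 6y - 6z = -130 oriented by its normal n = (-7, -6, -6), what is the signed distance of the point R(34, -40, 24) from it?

-12/11

n·R − (-130) = -12.
|n| = 11, so the signed distance is -12/11.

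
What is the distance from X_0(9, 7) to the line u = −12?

d = |1·9 + 0·7 − (-12)| / √(1 + 0) = |21|/1 = 21.

21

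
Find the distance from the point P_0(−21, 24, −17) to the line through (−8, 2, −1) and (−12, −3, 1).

27

A direction vector is d = (−4, −5, 2).
AP = (−13, 22, −16); AP·d = -90, |AP|² = 909, |d|² = 45.
distance² = |AP|² − (AP·d)²/|d|² = 909 − 8100/45 = 729, so the distance is 27.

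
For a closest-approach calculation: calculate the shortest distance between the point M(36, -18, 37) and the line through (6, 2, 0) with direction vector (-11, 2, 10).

Direction vector d = (-11, 2, 10).
AP = (30, -20, 37); AP·d = 0, |AP|² = 2669, |d|² = 225.
distance² = |AP|² − (AP·d)²/|d|² = 2669 − 0/225 = 2669, so the distance is √2669.

√2669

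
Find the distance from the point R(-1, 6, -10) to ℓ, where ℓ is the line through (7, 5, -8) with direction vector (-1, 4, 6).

√69

Direction vector d = (-1, 4, 6).
AP = (-8, 1, -2); AP·d = 0, |AP|² = 69, |d|² = 53.
distance² = |AP|² − (AP·d)²/|d|² = 69 − 0/53 = 69, so the distance is √69.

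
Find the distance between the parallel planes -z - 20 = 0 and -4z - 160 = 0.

20

Divide the second equation by 4 to match normals: -z = 40.
With common normal n = (0, 0, -1) (|n| = 1), the distance is |20 − 40|/|n| = 20/1 = 20.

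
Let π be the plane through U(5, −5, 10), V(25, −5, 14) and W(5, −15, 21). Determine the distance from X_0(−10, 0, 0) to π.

UV = (20, 0, 4) and UW = (0, −10, 11), so a normal is n = UV × UW = (40, −220, −200).
Then n·(−10, 0, 0) − (−700) = 300.
|n| = √(1600 + 48400 + 40000) = 300, so the distance is |300|/300 = 1.

1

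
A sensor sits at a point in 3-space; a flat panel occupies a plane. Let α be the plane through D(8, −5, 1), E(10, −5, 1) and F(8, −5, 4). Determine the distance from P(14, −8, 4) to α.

3

DE = (2, 0, 0) and DF = (0, 0, 3), so a normal is n = DE × DF = (0, −6, 0).
d = |(-6)·(-8) − 30| / √(0 + 36 + 0) = |18| / 6 = 3.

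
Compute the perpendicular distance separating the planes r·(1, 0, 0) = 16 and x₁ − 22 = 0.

6

With common normal n = (1, 0, 0) (|n| = 1), the distance is |16 − 22|/|n| = 6/1 = 6.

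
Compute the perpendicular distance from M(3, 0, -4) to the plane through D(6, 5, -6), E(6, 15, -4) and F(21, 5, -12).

DE = (0, 10, 2) and DF = (15, 0, -6), so a normal is n = DE × DF = (-60, 30, -150).
Then n·(3, 0, -4) - 690 = -270.
|n| = √(3600 + 900 + 22500) = 30√30, so the distance is |-270|/(30√30) = 9/√30.

3√30/10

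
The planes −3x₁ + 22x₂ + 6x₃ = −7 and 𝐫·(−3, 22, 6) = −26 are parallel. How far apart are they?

With common normal n = (−3, 22, 6) (|n| = 23), the distance is |(-7) − (-26)|/|n| = 19/23.

19/23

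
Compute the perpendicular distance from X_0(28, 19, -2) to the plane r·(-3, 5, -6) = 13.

d = |(-3)·28 + 5·19 + (-6)·(-2) − 13| / √(9 + 25 + 36) = |10| / √70 = √70/7.

10/√70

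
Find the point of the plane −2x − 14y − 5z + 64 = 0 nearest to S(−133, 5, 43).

The perpendicular from S has direction n = (−2, −14, −5): r = (−133, 5, 43) + μ(−2, −14, −5).
Substitute into the plane: n·(S + μn) = -64 gives -19 + 225μ = -64, so μ = -1/5.
Foot = (−133, 5, 43) + (-1/5)·(−2, −14, −5) = (−663/5, 39/5, 44).

(-663/5, 39/5, 44)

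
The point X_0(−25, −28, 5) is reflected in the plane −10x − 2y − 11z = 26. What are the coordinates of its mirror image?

n = (−10, −2, −11), |n|² = 225, n·X_0 − 26 = 225, so t = 225/225 = 1.
Foot F = X_0 − 1·n = (−15, −26, 16); the reflection is 2F − X_0 = (−5, −24, 27).

(-5, -24, 27)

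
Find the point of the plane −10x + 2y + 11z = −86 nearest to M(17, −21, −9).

(7, -19, 2)

The perpendicular from M has direction n = (−10, 2, 11): r = (17, −21, −9) + t(−10, 2, 11).
Substitute into the plane: n·(M + tn) = -86 gives -311 + 225t = -86, so t = 1.
Foot = (17, −21, −9) + 1·(−10, 2, 11) = (7, −19, 2).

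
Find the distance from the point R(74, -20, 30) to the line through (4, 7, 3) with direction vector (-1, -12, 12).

51√2

Direction vector d = (-1, -12, 12).
AP = (70, -27, 27), and AP × d = (0, -867, -867).
|AP × d|² = 1503378 and |d|² = 289, so the distance is √(1503378/289) = √5202 = 51√2.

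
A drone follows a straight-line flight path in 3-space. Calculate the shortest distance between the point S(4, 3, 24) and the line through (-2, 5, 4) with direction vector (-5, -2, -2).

Direction vector d = (-5, -2, -2).
AP = (6, -2, 20); AP·d = -66, |AP|² = 440, |d|² = 33.
distance² = |AP|² − (AP·d)²/|d|² = 440 − 4356/33 = 308, so the distance is 2√77.

2√77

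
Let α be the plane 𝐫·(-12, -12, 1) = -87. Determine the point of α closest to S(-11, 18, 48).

(-151/17, 342/17, 813/17)

n = (-12, -12, 1), |n|² = 289, and n·S − (-87) = 51.
t = 51/289 = 3/17, so the foot is S − t·n = (-11, 18, 48) − (3/17)·(-12, -12, 1) = (-151/17, 342/17, 813/17).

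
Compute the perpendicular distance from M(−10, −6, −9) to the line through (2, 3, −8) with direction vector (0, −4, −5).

√185

Direction vector d = (0, −4, −5).
AP = (−12, −9, −1), and AP × d = (41, −60, 48).
|AP × d|² = 7585 and |d|² = 41, so the distance is √(7585/41) = √185.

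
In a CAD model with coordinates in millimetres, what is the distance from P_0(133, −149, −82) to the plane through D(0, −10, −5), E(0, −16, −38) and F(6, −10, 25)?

DE = (0, −6, −33) and DF = (6, 0, 30), so a normal is n = DE × DF = (−180, −198, 36).
Then n·(133, −149, −82) − 1800 = 810.
|n| = √(32400 + 39204 + 1296) = 270, so the distance is |810|/270 = 3.

3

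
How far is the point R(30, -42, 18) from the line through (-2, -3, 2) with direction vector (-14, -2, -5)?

√1901

Direction vector d = (-14, -2, -5).
AP = (32, -39, 16), and AP × d = (227, -64, -610).
|AP × d|² = 427725 and |d|² = 225, so the distance is √(427725/225) = √1901.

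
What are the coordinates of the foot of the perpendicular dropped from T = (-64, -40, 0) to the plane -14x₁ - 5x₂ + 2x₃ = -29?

(6, -15, -10)

n = (-14, -5, 2), |n|² = 225, and n·T − (-29) = 1125.
t = 1125/225 = 5, so the foot is T − t·n = (-64, -40, 0) − 5·(-14, -5, 2) = (6, -15, -10).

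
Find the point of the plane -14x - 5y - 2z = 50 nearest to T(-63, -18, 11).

(-7, 2, 19)

n = (-14, -5, -2), |n|² = 225, and n·T − 50 = 900.
t = 900/225 = 4, so the foot is T − t·n = (-63, -18, 11) − 4·(-14, -5, -2) = (-7, 2, 19).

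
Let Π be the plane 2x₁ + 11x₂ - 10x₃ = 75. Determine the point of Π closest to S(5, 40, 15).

n = (2, 11, -10), |n|² = 225, and n·S − 75 = 225.
t = 225/225 = 1, so the foot is S − t·n = (5, 40, 15) − 1·(2, 11, -10) = (3, 29, 25).

(3, 29, 25)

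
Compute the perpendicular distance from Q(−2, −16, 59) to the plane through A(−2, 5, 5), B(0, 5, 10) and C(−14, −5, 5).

AB = (2, 0, 5) and AC = (−12, −10, 0), so a normal is n = AB × AC = (50, −60, −20).
Then n·(−2, −16, 59) − (−500) = 180.
|n| = √(2500 + 3600 + 400) = 10√65, so the distance is |180|/(10√65) = 18√65/65.

18/√65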